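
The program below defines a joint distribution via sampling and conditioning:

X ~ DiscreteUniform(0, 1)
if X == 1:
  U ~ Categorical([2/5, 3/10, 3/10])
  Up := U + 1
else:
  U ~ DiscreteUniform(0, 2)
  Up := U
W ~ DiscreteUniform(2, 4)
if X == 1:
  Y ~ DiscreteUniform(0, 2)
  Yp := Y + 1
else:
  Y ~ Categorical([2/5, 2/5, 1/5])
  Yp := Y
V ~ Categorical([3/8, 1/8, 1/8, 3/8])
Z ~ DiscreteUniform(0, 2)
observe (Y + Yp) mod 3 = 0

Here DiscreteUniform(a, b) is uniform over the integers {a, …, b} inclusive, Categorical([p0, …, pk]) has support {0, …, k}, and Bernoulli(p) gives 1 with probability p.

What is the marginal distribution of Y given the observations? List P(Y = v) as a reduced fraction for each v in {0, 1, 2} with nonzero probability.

Enumerate traces; 216 have nonzero weight after conditioning:
  (X=0, U=0, W=2, Y=0, V=0, Z=0) weight 1/360
  (X=0, U=0, W=2, Y=0, V=0, Z=1) weight 1/360
  (X=0, U=0, W=2, Y=0, V=0, Z=2) weight 1/360
  (X=0, U=0, W=2, Y=0, V=1, Z=0) weight 1/1080
  (X=0, U=0, W=2, Y=0, V=1, Z=1) weight 1/1080
  (X=0, U=0, W=2, Y=0, V=1, Z=2) weight 1/1080
  (X=0, U=0, W=2, Y=0, V=2, Z=0) weight 1/1080
  (X=0, U=0, W=2, Y=0, V=2, Z=1) weight 1/1080
  (X=1, U=0, W=2, Y=1, V=0, Z=0) weight 1/360
  … 207 more
Group by Y:
  weight(Y=0) = 1/5
  weight(Y=1) = 1/6
Total weight = 1/5 + 1/6 = 11/30
P(Y=0 | obs) = 1/5 / 11/30 = 6/11
P(Y=1 | obs) = 1/6 / 11/30 = 5/11

P(Y=0) = 6/11, P(Y=1) = 5/11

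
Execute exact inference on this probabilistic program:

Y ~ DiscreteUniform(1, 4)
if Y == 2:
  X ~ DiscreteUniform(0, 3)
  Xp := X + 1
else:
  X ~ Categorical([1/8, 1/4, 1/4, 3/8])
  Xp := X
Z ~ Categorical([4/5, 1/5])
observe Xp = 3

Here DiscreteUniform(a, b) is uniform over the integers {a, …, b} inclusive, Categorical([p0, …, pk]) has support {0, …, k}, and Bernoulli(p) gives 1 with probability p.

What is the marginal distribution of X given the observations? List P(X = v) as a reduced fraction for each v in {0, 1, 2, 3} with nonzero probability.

Enumerate traces; 8 have nonzero weight after conditioning:
  (Y=1, X=3, Z=0) weight 3/40
  (Y=1, X=3, Z=1) weight 3/160
  (Y=2, X=2, Z=0) weight 1/20
  (Y=2, X=2, Z=1) weight 1/80
  (Y=3, X=3, Z=0) weight 3/40
  (Y=3, X=3, Z=1) weight 3/160
  (Y=4, X=3, Z=0) weight 3/40
  (Y=4, X=3, Z=1) weight 3/160
Group by X:
  weight(X=2) = 1/16
  weight(X=3) = 9/32
Total weight = 1/16 + 9/32 = 11/32
P(X=2 | obs) = 1/16 / 11/32 = 2/11
P(X=3 | obs) = 9/32 / 11/32 = 9/11

P(X=2) = 2/11, P(X=3) = 9/11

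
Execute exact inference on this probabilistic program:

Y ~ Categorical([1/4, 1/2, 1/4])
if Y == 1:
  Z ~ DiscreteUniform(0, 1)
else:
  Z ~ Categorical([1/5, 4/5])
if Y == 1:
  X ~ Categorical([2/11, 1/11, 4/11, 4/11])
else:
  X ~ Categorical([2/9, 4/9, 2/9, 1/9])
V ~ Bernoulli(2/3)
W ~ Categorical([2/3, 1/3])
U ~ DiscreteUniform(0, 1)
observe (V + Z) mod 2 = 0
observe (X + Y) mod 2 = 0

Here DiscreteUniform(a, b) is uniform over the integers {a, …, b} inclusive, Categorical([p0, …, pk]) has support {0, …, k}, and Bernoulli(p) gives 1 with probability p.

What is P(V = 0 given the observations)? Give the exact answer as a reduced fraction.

Enumerate traces; 48 have nonzero weight after conditioning:
  (Y=0, Z=0, X=0, V=0, W=0, U=0) weight 1/810
  (Y=0, Z=0, X=0, V=0, W=0, U=1) weight 1/810
  (Y=0, Z=0, X=0, V=0, W=1, U=0) weight 1/1620
  (Y=0, Z=0, X=0, V=0, W=1, U=1) weight 1/1620
  (Y=0, Z=0, X=2, V=0, W=0, U=0) weight 1/810
  (Y=0, Z=0, X=2, V=0, W=0, U=1) weight 1/810
  (Y=0, Z=0, X=2, V=0, W=1, U=0) weight 1/1620
  (Y=0, Z=0, X=2, V=0, W=1, U=1) weight 1/1620
  (Y=0, Z=1, X=0, V=1, W=0, U=0) weight 4/405
  … 39 more
Group by V:
  weight(V=0) = 313/5940
  weight(V=1) = 577/2970
Total weight = 313/5940 + 577/2970 = 163/660
P(V=0 | obs) = 313/5940 / 163/660 = 313/1467
P(V=1 | obs) = 577/2970 / 163/660 = 1154/1467

P(V = 0 | obs) = 313/1467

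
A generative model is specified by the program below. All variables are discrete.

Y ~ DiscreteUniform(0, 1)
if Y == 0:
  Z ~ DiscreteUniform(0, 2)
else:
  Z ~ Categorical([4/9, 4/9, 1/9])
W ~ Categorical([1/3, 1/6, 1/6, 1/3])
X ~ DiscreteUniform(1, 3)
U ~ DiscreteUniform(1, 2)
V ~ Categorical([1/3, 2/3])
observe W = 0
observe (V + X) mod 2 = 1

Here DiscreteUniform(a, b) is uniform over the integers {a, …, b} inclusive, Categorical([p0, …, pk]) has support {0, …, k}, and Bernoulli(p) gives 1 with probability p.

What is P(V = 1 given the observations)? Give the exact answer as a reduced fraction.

Enumerate traces; 36 have nonzero weight after conditioning:
  (Y=0, Z=0, W=0, X=1, U=1, V=0) weight 1/324
  (Y=0, Z=0, W=0, X=1, U=2, V=0) weight 1/324
  (Y=0, Z=0, W=0, X=2, U=1, V=1) weight 1/162
  (Y=0, Z=0, W=0, X=2, U=2, V=1) weight 1/162
  (Y=0, Z=0, W=0, X=3, U=1, V=0) weight 1/324
  (Y=0, Z=0, W=0, X=3, U=2, V=0) weight 1/324
  (Y=0, Z=1, W=0, X=1, U=1, V=0) weight 1/324
  (Y=0, Z=1, W=0, X=1, U=2, V=0) weight 1/324
  … 28 more
Group by V:
  weight(V=0) = 2/27
  weight(V=1) = 2/27
Total weight = 2/27 + 2/27 = 4/27
P(V=0 | obs) = 2/27 / 4/27 = 1/2
P(V=1 | obs) = 2/27 / 4/27 = 1/2

P(V = 1 | obs) = 1/2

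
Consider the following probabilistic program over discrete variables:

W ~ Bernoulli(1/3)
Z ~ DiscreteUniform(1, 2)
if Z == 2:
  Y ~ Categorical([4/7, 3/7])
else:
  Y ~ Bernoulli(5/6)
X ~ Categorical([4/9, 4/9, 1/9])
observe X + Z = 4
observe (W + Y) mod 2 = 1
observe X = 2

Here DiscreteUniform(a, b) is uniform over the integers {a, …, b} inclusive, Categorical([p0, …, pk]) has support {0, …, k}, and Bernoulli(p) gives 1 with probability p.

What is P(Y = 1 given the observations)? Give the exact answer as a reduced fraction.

Enumerate traces; 2 have nonzero weight after conditioning:
  (W=0, Z=2, Y=1, X=2) weight 1/63
  (W=1, Z=2, Y=0, X=2) weight 2/189
Group by Y:
  weight(Y=0) = 2/189
  weight(Y=1) = 1/63
Total weight = 2/189 + 1/63 = 5/189
P(Y=0 | obs) = 2/189 / 5/189 = 2/5
P(Y=1 | obs) = 1/63 / 5/189 = 3/5

P(Y = 1 | obs) = 3/5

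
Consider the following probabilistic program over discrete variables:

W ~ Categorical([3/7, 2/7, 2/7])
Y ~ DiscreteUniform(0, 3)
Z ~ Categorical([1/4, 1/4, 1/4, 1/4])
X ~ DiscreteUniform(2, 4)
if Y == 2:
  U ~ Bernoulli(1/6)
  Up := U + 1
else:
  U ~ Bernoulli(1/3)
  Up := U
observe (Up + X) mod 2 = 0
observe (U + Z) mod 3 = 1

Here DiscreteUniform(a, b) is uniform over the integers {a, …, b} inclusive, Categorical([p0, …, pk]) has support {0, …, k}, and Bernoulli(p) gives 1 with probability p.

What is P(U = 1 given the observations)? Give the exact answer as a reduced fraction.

P(U = 1 | obs) = 16/45

Enumerate traces; 51 have nonzero weight after conditioning:
  (W=0, Y=0, Z=0, X=3, U=1) weight 1/336
  (W=0, Y=0, Z=1, X=2, U=0) weight 1/168
  (W=0, Y=0, Z=1, X=4, U=0) weight 1/168
  (W=0, Y=0, Z=3, X=3, U=1) weight 1/336
  (W=0, Y=1, Z=0, X=3, U=1) weight 1/336
  (W=0, Y=1, Z=1, X=2, U=0) weight 1/168
  (W=0, Y=1, Z=1, X=4, U=0) weight 1/168
  (W=0, Y=1, Z=3, X=3, U=1) weight 1/336
  … 43 more
Group by U:
  weight(U=0) = 29/288
  weight(U=1) = 1/18
Total weight = 29/288 + 1/18 = 5/32
P(U=0 | obs) = 29/288 / 5/32 = 29/45
P(U=1 | obs) = 1/18 / 5/32 = 16/45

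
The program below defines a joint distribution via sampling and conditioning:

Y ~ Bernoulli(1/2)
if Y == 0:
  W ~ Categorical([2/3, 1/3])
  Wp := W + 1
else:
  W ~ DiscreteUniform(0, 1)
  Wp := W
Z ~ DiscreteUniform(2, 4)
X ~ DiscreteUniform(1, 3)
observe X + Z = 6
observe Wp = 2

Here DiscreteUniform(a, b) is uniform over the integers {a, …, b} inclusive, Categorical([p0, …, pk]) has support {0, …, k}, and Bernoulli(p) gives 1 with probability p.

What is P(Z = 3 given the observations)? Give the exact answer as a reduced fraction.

P(Z = 3 | obs) = 1/2

Enumerate traces; 2 have nonzero weight after conditioning:
  (Y=0, W=1, Z=3, X=3) weight 1/54
  (Y=0, W=1, Z=4, X=2) weight 1/54
Group by Z:
  weight(Z=3) = 1/54
  weight(Z=4) = 1/54
Total weight = 1/54 + 1/54 = 1/27
P(Z=3 | obs) = 1/54 / 1/27 = 1/2
P(Z=4 | obs) = 1/54 / 1/27 = 1/2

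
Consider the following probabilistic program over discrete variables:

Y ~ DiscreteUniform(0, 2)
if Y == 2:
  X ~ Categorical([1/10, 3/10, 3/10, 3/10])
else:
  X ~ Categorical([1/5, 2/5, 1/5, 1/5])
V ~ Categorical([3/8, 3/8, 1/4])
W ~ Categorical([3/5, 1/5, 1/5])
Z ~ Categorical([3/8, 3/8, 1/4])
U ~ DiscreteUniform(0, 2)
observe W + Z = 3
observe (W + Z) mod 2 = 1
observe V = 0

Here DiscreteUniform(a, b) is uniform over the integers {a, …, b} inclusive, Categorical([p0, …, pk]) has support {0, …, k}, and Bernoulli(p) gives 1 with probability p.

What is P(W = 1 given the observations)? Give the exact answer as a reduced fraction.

P(W = 1 | obs) = 2/5

Enumerate traces; 72 have nonzero weight after conditioning:
  (Y=0, X=0, V=0, W=1, Z=2, U=0) weight 1/2400
  (Y=0, X=0, V=0, W=1, Z=2, U=1) weight 1/2400
  (Y=0, X=0, V=0, W=1, Z=2, U=2) weight 1/2400
  (Y=0, X=0, V=0, W=2, Z=1, U=0) weight 1/1600
  (Y=0, X=0, V=0, W=2, Z=1, U=1) weight 1/1600
  (Y=0, X=0, V=0, W=2, Z=1, U=2) weight 1/1600
  (Y=0, X=1, V=0, W=1, Z=2, U=0) weight 1/1200
  (Y=0, X=1, V=0, W=1, Z=2, U=1) weight 1/1200
  … 64 more
Group by W:
  weight(W=1) = 3/160
  weight(W=2) = 9/320
Total weight = 3/160 + 9/320 = 3/64
P(W=1 | obs) = 3/160 / 3/64 = 2/5
P(W=2 | obs) = 9/320 / 3/64 = 3/5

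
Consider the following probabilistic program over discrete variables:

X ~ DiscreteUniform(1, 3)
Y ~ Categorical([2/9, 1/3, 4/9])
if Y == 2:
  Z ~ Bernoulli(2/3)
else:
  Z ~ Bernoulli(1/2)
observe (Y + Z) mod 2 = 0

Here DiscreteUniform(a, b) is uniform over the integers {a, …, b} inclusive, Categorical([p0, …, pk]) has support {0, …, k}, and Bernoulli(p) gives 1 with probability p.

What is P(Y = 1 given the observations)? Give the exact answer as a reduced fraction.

Enumerate traces; 9 have nonzero weight after conditioning:
  (X=1, Y=0, Z=0) weight 1/27
  (X=1, Y=1, Z=1) weight 1/18
  (X=1, Y=2, Z=0) weight 4/81
  (X=2, Y=0, Z=0) weight 1/27
  (X=2, Y=1, Z=1) weight 1/18
  (X=2, Y=2, Z=0) weight 4/81
  (X=3, Y=0, Z=0) weight 1/27
  (X=3, Y=1, Z=1) weight 1/18
  … 1 more
Group by Y:
  weight(Y=0) = 1/9
  weight(Y=1) = 1/6
  weight(Y=2) = 4/27
Total weight = 1/9 + 1/6 + 4/27 = 23/54
P(Y=0 | obs) = 1/9 / 23/54 = 6/23
P(Y=1 | obs) = 1/6 / 23/54 = 9/23
P(Y=2 | obs) = 4/27 / 23/54 = 8/23

P(Y = 1 | obs) = 9/23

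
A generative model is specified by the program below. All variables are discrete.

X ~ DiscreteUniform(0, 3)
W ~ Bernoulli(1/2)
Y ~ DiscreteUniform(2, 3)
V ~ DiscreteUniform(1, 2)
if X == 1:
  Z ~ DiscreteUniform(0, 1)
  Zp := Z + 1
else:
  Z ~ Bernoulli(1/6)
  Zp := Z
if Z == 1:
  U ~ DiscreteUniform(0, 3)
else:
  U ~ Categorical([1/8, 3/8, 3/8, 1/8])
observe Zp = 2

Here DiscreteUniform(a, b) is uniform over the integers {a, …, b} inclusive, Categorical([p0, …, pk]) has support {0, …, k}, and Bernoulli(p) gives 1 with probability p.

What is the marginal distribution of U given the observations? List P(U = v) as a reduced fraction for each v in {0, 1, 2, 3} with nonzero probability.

P(U=0) = 1/4, P(U=1) = 1/4, P(U=2) = 1/4, P(U=3) = 1/4

Enumerate traces; 32 have nonzero weight after conditioning:
  (X=1, W=0, Y=2, V=1, Z=1, U=0) weight 1/256
  (X=1, W=0, Y=2, V=1, Z=1, U=1) weight 1/256
  (X=1, W=0, Y=2, V=1, Z=1, U=2) weight 1/256
  (X=1, W=0, Y=2, V=1, Z=1, U=3) weight 1/256
  (X=1, W=0, Y=2, V=2, Z=1, U=0) weight 1/256
  (X=1, W=0, Y=2, V=2, Z=1, U=1) weight 1/256
  (X=1, W=0, Y=2, V=2, Z=1, U=2) weight 1/256
  (X=1, W=0, Y=2, V=2, Z=1, U=3) weight 1/256
  … 24 more
Group by U:
  weight(U=0) = 1/32
  weight(U=1) = 1/32
  weight(U=2) = 1/32
  weight(U=3) = 1/32
Total weight = 1/32 + 1/32 + 1/32 + 1/32 = 1/8
P(U=0 | obs) = 1/32 / 1/8 = 1/4
P(U=1 | obs) = 1/32 / 1/8 = 1/4
P(U=2 | obs) = 1/32 / 1/8 = 1/4
P(U=3 | obs) = 1/32 / 1/8 = 1/4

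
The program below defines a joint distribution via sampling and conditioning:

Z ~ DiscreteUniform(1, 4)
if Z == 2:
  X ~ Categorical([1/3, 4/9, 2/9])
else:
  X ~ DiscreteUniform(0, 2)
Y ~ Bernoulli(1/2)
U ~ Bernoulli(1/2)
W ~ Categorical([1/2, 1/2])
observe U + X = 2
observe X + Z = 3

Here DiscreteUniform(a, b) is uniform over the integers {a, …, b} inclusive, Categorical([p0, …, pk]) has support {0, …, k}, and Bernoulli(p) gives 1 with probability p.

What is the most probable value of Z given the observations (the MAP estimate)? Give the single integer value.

argmax_v P(Z = v | obs) = 2

Enumerate traces; 8 have nonzero weight after conditioning:
  (Z=1, X=2, Y=0, U=0, W=0) weight 1/96
  (Z=1, X=2, Y=0, U=0, W=1) weight 1/96
  (Z=1, X=2, Y=1, U=0, W=0) weight 1/96
  (Z=1, X=2, Y=1, U=0, W=1) weight 1/96
  (Z=2, X=1, Y=0, U=1, W=0) weight 1/72
  (Z=2, X=1, Y=0, U=1, W=1) weight 1/72
  (Z=2, X=1, Y=1, U=1, W=0) weight 1/72
  (Z=2, X=1, Y=1, U=1, W=1) weight 1/72
Group by Z:
  weight(Z=1) = 1/24
  weight(Z=2) = 1/18
Total weight = 1/24 + 1/18 = 7/72
P(Z=1 | obs) = 1/24 / 7/72 = 3/7
P(Z=2 | obs) = 1/18 / 7/72 = 4/7
argmax = 2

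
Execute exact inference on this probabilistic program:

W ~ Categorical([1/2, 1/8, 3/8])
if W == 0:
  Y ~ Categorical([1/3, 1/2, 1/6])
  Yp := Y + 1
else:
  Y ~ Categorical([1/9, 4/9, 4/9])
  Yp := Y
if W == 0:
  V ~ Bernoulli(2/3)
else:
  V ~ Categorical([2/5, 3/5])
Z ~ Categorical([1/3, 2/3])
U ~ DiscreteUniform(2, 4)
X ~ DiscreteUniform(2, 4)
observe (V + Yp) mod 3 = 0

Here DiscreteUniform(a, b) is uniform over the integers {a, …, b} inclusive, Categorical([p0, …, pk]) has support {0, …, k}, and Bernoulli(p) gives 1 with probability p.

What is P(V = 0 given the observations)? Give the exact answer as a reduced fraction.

Enumerate traces; 108 have nonzero weight after conditioning:
  (W=0, Y=1, V=1, Z=0, U=2, X=2) weight 1/162
  (W=0, Y=1, V=1, Z=0, U=2, X=3) weight 1/162
  (W=0, Y=1, V=1, Z=0, U=2, X=4) weight 1/162
  (W=0, Y=1, V=1, Z=0, U=3, X=2) weight 1/162
  (W=0, Y=1, V=1, Z=0, U=3, X=3) weight 1/162
  (W=0, Y=1, V=1, Z=0, U=3, X=4) weight 1/162
  (W=0, Y=1, V=1, Z=0, U=4, X=2) weight 1/162
  (W=0, Y=1, V=1, Z=0, U=4, X=3) weight 1/162
  (W=0, Y=2, V=0, Z=0, U=2, X=2) weight 1/972
  … 99 more
Group by V:
  weight(V=0) = 1/20
  weight(V=1) = 3/10
Total weight = 1/20 + 3/10 = 7/20
P(V=0 | obs) = 1/20 / 7/20 = 1/7
P(V=1 | obs) = 3/10 / 7/20 = 6/7

P(V = 0 | obs) = 1/7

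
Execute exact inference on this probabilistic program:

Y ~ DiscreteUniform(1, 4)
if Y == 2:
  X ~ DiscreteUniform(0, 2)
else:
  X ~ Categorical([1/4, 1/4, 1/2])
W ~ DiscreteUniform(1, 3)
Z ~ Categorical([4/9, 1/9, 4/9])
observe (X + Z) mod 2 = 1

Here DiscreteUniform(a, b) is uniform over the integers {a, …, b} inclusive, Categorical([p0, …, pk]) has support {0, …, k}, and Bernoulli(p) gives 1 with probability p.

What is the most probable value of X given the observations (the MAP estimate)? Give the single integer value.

argmax_v P(X = v | obs) = 1

Enumerate traces; 48 have nonzero weight after conditioning:
  (Y=1, X=0, W=1, Z=1) weight 1/432
  (Y=1, X=0, W=2, Z=1) weight 1/432
  (Y=1, X=0, W=3, Z=1) weight 1/432
  (Y=1, X=1, W=1, Z=0) weight 1/108
  (Y=1, X=1, W=1, Z=2) weight 1/108
  (Y=1, X=1, W=2, Z=0) weight 1/108
  (Y=1, X=1, W=2, Z=2) weight 1/108
  (Y=1, X=1, W=3, Z=0) weight 1/108
  (Y=1, X=2, W=1, Z=1) weight 1/216
  … 39 more
Group by X:
  weight(X=0) = 13/432
  weight(X=1) = 13/54
  weight(X=2) = 11/216
Total weight = 13/432 + 13/54 + 11/216 = 139/432
P(X=0 | obs) = 13/432 / 139/432 = 13/139
P(X=1 | obs) = 13/54 / 139/432 = 104/139
P(X=2 | obs) = 11/216 / 139/432 = 22/139
argmax = 1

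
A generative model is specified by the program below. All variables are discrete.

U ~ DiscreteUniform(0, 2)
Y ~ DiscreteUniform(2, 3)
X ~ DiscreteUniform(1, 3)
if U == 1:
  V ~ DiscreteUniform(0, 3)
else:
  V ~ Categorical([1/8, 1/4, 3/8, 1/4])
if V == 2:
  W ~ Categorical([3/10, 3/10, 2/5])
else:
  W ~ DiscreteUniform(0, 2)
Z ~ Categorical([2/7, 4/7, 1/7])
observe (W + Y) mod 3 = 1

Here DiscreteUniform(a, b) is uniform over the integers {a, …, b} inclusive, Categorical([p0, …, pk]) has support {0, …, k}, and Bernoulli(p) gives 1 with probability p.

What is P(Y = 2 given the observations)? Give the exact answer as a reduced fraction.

Enumerate traces; 216 have nonzero weight after conditioning:
  (U=0, Y=2, X=1, V=0, W=2, Z=0) weight 1/1512
  (U=0, Y=2, X=1, V=0, W=2, Z=1) weight 1/756
  (U=0, Y=2, X=1, V=0, W=2, Z=2) weight 1/3024
  (U=0, Y=2, X=1, V=1, W=2, Z=0) weight 1/756
  (U=0, Y=2, X=1, V=1, W=2, Z=1) weight 1/378
  (U=0, Y=2, X=1, V=1, W=2, Z=2) weight 1/1512
  (U=0, Y=2, X=1, V=2, W=2, Z=0) weight 1/420
  (U=0, Y=2, X=1, V=2, W=2, Z=1) weight 1/210
  (U=0, Y=3, X=1, V=0, W=1, Z=0) weight 1/1512
  … 207 more
Group by Y:
  weight(Y=2) = 8/45
  weight(Y=3) = 29/180
Total weight = 8/45 + 29/180 = 61/180
P(Y=2 | obs) = 8/45 / 61/180 = 32/61
P(Y=3 | obs) = 29/180 / 61/180 = 29/61

P(Y = 2 | obs) = 32/61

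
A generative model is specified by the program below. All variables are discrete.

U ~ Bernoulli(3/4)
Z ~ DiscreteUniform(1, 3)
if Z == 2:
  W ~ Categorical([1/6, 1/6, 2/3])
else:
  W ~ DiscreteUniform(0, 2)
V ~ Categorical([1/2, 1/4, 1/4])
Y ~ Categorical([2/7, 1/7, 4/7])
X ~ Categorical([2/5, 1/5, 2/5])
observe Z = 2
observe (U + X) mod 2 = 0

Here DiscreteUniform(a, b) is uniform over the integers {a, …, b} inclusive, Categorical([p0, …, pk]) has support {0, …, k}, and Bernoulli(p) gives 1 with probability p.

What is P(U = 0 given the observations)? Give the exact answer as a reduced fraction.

P(U = 0 | obs) = 4/7

Enumerate traces; 81 have nonzero weight after conditioning:
  (U=0, Z=2, W=0, V=0, Y=0, X=0) weight 1/1260
  (U=0, Z=2, W=0, V=0, Y=0, X=2) weight 1/1260
  (U=0, Z=2, W=0, V=0, Y=1, X=0) weight 1/2520
  (U=0, Z=2, W=0, V=0, Y=1, X=2) weight 1/2520
  (U=0, Z=2, W=0, V=0, Y=2, X=0) weight 1/630
  (U=0, Z=2, W=0, V=0, Y=2, X=2) weight 1/630
  (U=0, Z=2, W=0, V=1, Y=0, X=0) weight 1/2520
  (U=0, Z=2, W=0, V=1, Y=0, X=2) weight 1/2520
  (U=1, Z=2, W=0, V=0, Y=0, X=1) weight 1/840
  … 72 more
Group by U:
  weight(U=0) = 1/15
  weight(U=1) = 1/20
Total weight = 1/15 + 1/20 = 7/60
P(U=0 | obs) = 1/15 / 7/60 = 4/7
P(U=1 | obs) = 1/20 / 7/60 = 3/7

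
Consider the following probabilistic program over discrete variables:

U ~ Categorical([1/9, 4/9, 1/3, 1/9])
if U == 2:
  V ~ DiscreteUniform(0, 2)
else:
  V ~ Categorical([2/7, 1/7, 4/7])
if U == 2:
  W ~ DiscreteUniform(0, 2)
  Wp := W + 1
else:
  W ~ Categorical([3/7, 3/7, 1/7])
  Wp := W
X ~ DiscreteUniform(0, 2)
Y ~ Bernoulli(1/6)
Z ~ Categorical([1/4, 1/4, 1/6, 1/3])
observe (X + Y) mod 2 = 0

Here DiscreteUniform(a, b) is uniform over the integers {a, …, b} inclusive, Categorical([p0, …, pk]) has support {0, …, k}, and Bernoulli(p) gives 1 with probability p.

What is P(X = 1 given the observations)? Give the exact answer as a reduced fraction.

Enumerate traces; 432 have nonzero weight after conditioning:
  (U=0, V=0, W=0, X=0, Y=0, Z=0) weight 5/5292
  (U=0, V=0, W=0, X=0, Y=0, Z=1) weight 5/5292
  (U=0, V=0, W=0, X=0, Y=0, Z=2) weight 5/7938
  (U=0, V=0, W=0, X=0, Y=0, Z=3) weight 5/3969
  (U=0, V=0, W=0, X=1, Y=1, Z=0) weight 1/5292
  (U=0, V=0, W=0, X=1, Y=1, Z=1) weight 1/5292
  (U=0, V=0, W=0, X=1, Y=1, Z=2) weight 1/7938
  (U=0, V=0, W=0, X=1, Y=1, Z=3) weight 1/3969
  (U=0, V=0, W=0, X=2, Y=0, Z=0) weight 5/5292
  … 423 more
Group by X:
  weight(X=0) = 5/18
  weight(X=1) = 1/18
  weight(X=2) = 5/18
Total weight = 5/18 + 1/18 + 5/18 = 11/18
P(X=0 | obs) = 5/18 / 11/18 = 5/11
P(X=1 | obs) = 1/18 / 11/18 = 1/11
P(X=2 | obs) = 5/18 / 11/18 = 5/11

P(X = 1 | obs) = 1/11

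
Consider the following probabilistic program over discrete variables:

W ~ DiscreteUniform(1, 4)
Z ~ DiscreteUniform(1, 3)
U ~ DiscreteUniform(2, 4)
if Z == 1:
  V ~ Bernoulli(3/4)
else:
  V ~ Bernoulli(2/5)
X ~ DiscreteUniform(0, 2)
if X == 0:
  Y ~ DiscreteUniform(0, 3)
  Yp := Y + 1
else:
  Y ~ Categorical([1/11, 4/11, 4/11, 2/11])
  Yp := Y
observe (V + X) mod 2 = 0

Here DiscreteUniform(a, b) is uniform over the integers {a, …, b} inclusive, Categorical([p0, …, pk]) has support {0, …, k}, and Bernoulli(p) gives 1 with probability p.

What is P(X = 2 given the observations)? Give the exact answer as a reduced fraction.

P(X = 2 | obs) = 29/89

Enumerate traces; 432 have nonzero weight after conditioning:
  (W=1, Z=1, U=2, V=0, X=0, Y=0) weight 1/1728
  (W=1, Z=1, U=2, V=0, X=0, Y=1) weight 1/1728
  (W=1, Z=1, U=2, V=0, X=0, Y=2) weight 1/1728
  (W=1, Z=1, U=2, V=0, X=0, Y=3) weight 1/1728
  (W=1, Z=1, U=2, V=0, X=2, Y=0) weight 1/4752
  (W=1, Z=1, U=2, V=0, X=2, Y=1) weight 1/1188
  (W=1, Z=1, U=2, V=0, X=2, Y=2) weight 1/1188
  (W=1, Z=1, U=2, V=0, X=2, Y=3) weight 1/2376
  (W=1, Z=1, U=2, V=1, X=1, Y=0) weight 1/1584
  … 423 more
Group by X:
  weight(X=0) = 29/180
  weight(X=1) = 31/180
  weight(X=2) = 29/180
Total weight = 29/180 + 31/180 + 29/180 = 89/180
P(X=0 | obs) = 29/180 / 89/180 = 29/89
P(X=1 | obs) = 31/180 / 89/180 = 31/89
P(X=2 | obs) = 29/180 / 89/180 = 29/89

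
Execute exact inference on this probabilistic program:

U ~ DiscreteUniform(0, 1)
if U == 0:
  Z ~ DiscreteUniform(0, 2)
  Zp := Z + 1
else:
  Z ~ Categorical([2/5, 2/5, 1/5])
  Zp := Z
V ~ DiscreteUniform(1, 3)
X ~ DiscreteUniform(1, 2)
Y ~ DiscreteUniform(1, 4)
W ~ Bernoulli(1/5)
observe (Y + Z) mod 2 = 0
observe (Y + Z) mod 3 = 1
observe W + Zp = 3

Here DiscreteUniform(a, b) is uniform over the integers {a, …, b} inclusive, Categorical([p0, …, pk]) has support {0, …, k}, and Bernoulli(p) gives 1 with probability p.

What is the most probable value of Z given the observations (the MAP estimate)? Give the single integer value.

argmax_v P(Z = v | obs) = 2

Enumerate traces; 18 have nonzero weight after conditioning:
  (U=0, Z=1, V=1, X=1, Y=3, W=1) weight 1/720
  (U=0, Z=1, V=1, X=2, Y=3, W=1) weight 1/720
  (U=0, Z=1, V=2, X=1, Y=3, W=1) weight 1/720
  (U=0, Z=1, V=2, X=2, Y=3, W=1) weight 1/720
  (U=0, Z=1, V=3, X=1, Y=3, W=1) weight 1/720
  (U=0, Z=1, V=3, X=2, Y=3, W=1) weight 1/720
  (U=0, Z=2, V=1, X=1, Y=2, W=0) weight 1/180
  (U=0, Z=2, V=1, X=2, Y=2, W=0) weight 1/180
  … 10 more
Group by Z:
  weight(Z=1) = 1/120
  weight(Z=2) = 23/600
Total weight = 1/120 + 23/600 = 7/150
P(Z=1 | obs) = 1/120 / 7/150 = 5/28
P(Z=2 | obs) = 23/600 / 7/150 = 23/28
argmax = 2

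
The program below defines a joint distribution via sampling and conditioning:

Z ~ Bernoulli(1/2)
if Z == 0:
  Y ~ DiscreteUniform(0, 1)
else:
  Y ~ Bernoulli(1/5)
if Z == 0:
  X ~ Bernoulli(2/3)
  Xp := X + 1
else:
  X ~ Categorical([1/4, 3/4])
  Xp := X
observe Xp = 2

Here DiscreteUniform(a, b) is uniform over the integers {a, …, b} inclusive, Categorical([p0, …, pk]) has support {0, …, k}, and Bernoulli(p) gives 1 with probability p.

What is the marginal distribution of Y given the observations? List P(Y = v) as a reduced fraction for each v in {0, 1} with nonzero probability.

Enumerate traces; 2 have nonzero weight after conditioning:
  (Z=0, Y=0, X=1) weight 1/6
  (Z=0, Y=1, X=1) weight 1/6
Group by Y:
  weight(Y=0) = 1/6
  weight(Y=1) = 1/6
Total weight = 1/6 + 1/6 = 1/3
P(Y=0 | obs) = 1/6 / 1/3 = 1/2
P(Y=1 | obs) = 1/6 / 1/3 = 1/2

P(Y=0) = 1/2, P(Y=1) = 1/2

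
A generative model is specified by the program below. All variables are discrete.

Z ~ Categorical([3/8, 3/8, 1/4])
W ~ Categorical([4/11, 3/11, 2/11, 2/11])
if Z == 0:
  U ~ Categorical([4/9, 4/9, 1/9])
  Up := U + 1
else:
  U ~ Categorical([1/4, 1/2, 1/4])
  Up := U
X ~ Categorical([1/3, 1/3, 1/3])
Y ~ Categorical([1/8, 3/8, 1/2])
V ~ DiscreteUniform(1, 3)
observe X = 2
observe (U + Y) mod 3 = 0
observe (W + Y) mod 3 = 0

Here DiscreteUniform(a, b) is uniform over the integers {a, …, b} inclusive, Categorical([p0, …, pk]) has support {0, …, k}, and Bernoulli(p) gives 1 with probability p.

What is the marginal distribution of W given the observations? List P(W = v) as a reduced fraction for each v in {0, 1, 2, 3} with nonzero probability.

Enumerate traces; 36 have nonzero weight after conditioning:
  (Z=0, W=0, U=0, X=2, Y=0, V=1) weight 1/1188
  (Z=0, W=0, U=0, X=2, Y=0, V=2) weight 1/1188
  (Z=0, W=0, U=0, X=2, Y=0, V=3) weight 1/1188
  (Z=0, W=1, U=1, X=2, Y=2, V=1) weight 1/396
  (Z=0, W=1, U=1, X=2, Y=2, V=2) weight 1/396
  (Z=0, W=1, U=1, X=2, Y=2, V=3) weight 1/396
  (Z=0, W=2, U=2, X=2, Y=1, V=1) weight 1/3168
  (Z=0, W=2, U=2, X=2, Y=1, V=2) weight 1/3168
  (Z=0, W=3, U=0, X=2, Y=0, V=1) weight 1/2376
  … 27 more
Group by W:
  weight(W=0) = 31/6336
  weight(W=1) = 23/1056
  weight(W=2) = 19/4224
  weight(W=3) = 31/12672
Total weight = 31/6336 + 23/1056 + 19/4224 + 31/12672 = 71/2112
P(W=0 | obs) = 31/6336 / 71/2112 = 31/213
P(W=1 | obs) = 23/1056 / 71/2112 = 46/71
P(W=2 | obs) = 19/4224 / 71/2112 = 19/142
P(W=3 | obs) = 31/12672 / 71/2112 = 31/426

P(W=0) = 31/213, P(W=1) = 46/71, P(W=2) = 19/142, P(W=3) = 31/426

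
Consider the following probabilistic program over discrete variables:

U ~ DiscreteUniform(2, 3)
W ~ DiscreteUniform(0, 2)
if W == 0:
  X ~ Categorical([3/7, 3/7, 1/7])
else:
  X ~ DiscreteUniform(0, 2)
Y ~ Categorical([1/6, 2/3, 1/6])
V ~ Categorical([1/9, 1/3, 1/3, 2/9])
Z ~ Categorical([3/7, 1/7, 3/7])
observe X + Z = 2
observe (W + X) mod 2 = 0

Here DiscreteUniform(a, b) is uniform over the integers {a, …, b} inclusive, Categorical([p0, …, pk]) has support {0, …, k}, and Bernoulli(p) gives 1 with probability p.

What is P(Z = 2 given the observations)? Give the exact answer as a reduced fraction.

P(Z = 2 | obs) = 48/85

Enumerate traces; 120 have nonzero weight after conditioning:
  (U=2, W=0, X=0, Y=0, V=0, Z=2) weight 1/1764
  (U=2, W=0, X=0, Y=0, V=1, Z=2) weight 1/588
  (U=2, W=0, X=0, Y=0, V=2, Z=2) weight 1/588
  (U=2, W=0, X=0, Y=0, V=3, Z=2) weight 1/882
  (U=2, W=0, X=0, Y=1, V=0, Z=2) weight 1/441
  (U=2, W=0, X=0, Y=1, V=1, Z=2) weight 1/147
  (U=2, W=0, X=0, Y=1, V=2, Z=2) weight 1/147
  (U=2, W=0, X=0, Y=1, V=3, Z=2) weight 2/441
  (U=2, W=0, X=2, Y=0, V=0, Z=0) weight 1/5292
  (U=2, W=1, X=1, Y=0, V=0, Z=1) weight 1/6804
  … 110 more
Group by Z:
  weight(Z=0) = 10/147
  weight(Z=1) = 1/63
  weight(Z=2) = 16/147
Total weight = 10/147 + 1/63 + 16/147 = 85/441
P(Z=0 | obs) = 10/147 / 85/441 = 6/17
P(Z=1 | obs) = 1/63 / 85/441 = 7/85
P(Z=2 | obs) = 16/147 / 85/441 = 48/85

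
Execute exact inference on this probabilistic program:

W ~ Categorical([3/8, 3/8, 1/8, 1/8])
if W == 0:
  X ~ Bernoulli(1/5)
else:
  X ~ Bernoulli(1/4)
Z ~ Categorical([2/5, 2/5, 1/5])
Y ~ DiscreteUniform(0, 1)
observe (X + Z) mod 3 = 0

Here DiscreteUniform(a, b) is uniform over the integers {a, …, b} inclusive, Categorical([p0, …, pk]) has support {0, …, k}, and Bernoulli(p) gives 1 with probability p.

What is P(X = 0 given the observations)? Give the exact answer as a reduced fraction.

P(X = 0 | obs) = 246/283

Enumerate traces; 16 have nonzero weight after conditioning:
  (W=0, X=0, Z=0, Y=0) weight 3/50
  (W=0, X=0, Z=0, Y=1) weight 3/50
  (W=0, X=1, Z=2, Y=0) weight 3/400
  (W=0, X=1, Z=2, Y=1) weight 3/400
  (W=1, X=0, Z=0, Y=0) weight 9/160
  (W=1, X=0, Z=0, Y=1) weight 9/160
  (W=1, X=1, Z=2, Y=0) weight 3/320
  (W=1, X=1, Z=2, Y=1) weight 3/320
  … 8 more
Group by X:
  weight(X=0) = 123/400
  weight(X=1) = 37/800
Total weight = 123/400 + 37/800 = 283/800
P(X=0 | obs) = 123/400 / 283/800 = 246/283
P(X=1 | obs) = 37/800 / 283/800 = 37/283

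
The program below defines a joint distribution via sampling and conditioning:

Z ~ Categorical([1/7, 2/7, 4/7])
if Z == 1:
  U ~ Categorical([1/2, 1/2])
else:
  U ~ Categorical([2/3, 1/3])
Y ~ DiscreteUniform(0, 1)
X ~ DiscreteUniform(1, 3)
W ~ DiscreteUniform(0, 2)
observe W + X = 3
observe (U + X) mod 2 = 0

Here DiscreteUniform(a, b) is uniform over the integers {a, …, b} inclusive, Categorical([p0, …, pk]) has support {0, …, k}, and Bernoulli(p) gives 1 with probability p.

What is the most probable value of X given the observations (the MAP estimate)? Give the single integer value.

Enumerate traces; 18 have nonzero weight after conditioning:
  (Z=0, U=0, Y=0, X=2, W=1) weight 1/189
  (Z=0, U=0, Y=1, X=2, W=1) weight 1/189
  (Z=0, U=1, Y=0, X=1, W=2) weight 1/378
  (Z=0, U=1, Y=0, X=3, W=0) weight 1/378
  (Z=0, U=1, Y=1, X=1, W=2) weight 1/378
  (Z=0, U=1, Y=1, X=3, W=0) weight 1/378
  (Z=1, U=0, Y=0, X=2, W=1) weight 1/126
  (Z=1, U=0, Y=1, X=2, W=1) weight 1/126
  … 10 more
Group by X:
  weight(X=1) = 8/189
  weight(X=2) = 13/189
  weight(X=3) = 8/189
Total weight = 8/189 + 13/189 + 8/189 = 29/189
P(X=1 | obs) = 8/189 / 29/189 = 8/29
P(X=2 | obs) = 13/189 / 29/189 = 13/29
P(X=3 | obs) = 8/189 / 29/189 = 8/29
argmax = 2

argmax_v P(X = v | obs) = 2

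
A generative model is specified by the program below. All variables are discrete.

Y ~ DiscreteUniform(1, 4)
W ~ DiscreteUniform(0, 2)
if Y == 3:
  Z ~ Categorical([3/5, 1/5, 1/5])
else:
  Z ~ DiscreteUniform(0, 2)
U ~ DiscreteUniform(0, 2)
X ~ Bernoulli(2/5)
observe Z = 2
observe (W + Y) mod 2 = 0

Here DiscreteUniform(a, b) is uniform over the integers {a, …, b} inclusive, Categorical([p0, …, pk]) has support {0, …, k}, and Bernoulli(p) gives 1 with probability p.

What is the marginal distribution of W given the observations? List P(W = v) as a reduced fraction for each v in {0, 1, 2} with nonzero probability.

Enumerate traces; 36 have nonzero weight after conditioning:
  (Y=1, W=1, Z=2, U=0, X=0) weight 1/180
  (Y=1, W=1, Z=2, U=0, X=1) weight 1/270
  (Y=1, W=1, Z=2, U=1, X=0) weight 1/180
  (Y=1, W=1, Z=2, U=1, X=1) weight 1/270
  (Y=1, W=1, Z=2, U=2, X=0) weight 1/180
  (Y=1, W=1, Z=2, U=2, X=1) weight 1/270
  (Y=2, W=0, Z=2, U=0, X=0) weight 1/180
  (Y=2, W=0, Z=2, U=0, X=1) weight 1/270
  (Y=2, W=2, Z=2, U=0, X=0) weight 1/180
  … 27 more
Group by W:
  weight(W=0) = 1/18
  weight(W=1) = 2/45
  weight(W=2) = 1/18
Total weight = 1/18 + 2/45 + 1/18 = 7/45
P(W=0 | obs) = 1/18 / 7/45 = 5/14
P(W=1 | obs) = 2/45 / 7/45 = 2/7
P(W=2 | obs) = 1/18 / 7/45 = 5/14

P(W=0) = 5/14, P(W=1) = 2/7, P(W=2) = 5/14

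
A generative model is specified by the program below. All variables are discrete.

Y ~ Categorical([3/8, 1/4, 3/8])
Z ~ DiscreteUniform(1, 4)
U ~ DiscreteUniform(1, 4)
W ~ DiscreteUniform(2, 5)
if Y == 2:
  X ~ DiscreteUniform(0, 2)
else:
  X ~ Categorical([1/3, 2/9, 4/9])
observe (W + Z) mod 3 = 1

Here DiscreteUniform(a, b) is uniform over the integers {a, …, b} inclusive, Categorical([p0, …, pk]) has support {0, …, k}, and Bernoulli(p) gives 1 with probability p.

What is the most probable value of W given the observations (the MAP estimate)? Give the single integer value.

Enumerate traces; 180 have nonzero weight after conditioning:
  (Y=0, Z=1, U=1, W=3, X=0) weight 1/512
  (Y=0, Z=1, U=1, W=3, X=1) weight 1/768
  (Y=0, Z=1, U=1, W=3, X=2) weight 1/384
  (Y=0, Z=1, U=2, W=3, X=0) weight 1/512
  (Y=0, Z=1, U=2, W=3, X=1) weight 1/768
  (Y=0, Z=1, U=2, W=3, X=2) weight 1/384
  (Y=0, Z=1, U=3, W=3, X=0) weight 1/512
  (Y=0, Z=1, U=3, W=3, X=1) weight 1/768
  (Y=0, Z=2, U=1, W=2, X=0) weight 1/512
  (Y=0, Z=2, U=1, W=5, X=0) weight 1/512
  … 170 more
Group by W:
  weight(W=2) = 1/16
  weight(W=3) = 1/8
  weight(W=4) = 1/16
  weight(W=5) = 1/16
Total weight = 1/16 + 1/8 + 1/16 + 1/16 = 5/16
P(W=2 | obs) = 1/16 / 5/16 = 1/5
P(W=3 | obs) = 1/8 / 5/16 = 2/5
P(W=4 | obs) = 1/16 / 5/16 = 1/5
P(W=5 | obs) = 1/16 / 5/16 = 1/5
argmax = 3

argmax_v P(W = v | obs) = 3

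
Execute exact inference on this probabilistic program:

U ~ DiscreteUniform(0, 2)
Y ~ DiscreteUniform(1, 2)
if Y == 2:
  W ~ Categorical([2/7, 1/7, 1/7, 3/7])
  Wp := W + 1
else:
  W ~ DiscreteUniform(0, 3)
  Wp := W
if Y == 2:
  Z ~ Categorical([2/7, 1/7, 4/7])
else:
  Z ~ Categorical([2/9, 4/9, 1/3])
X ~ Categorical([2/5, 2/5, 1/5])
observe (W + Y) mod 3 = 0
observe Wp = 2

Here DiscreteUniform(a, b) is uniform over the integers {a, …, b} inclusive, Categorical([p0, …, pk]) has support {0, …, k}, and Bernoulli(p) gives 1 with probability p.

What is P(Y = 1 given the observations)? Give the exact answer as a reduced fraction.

Enumerate traces; 54 have nonzero weight after conditioning:
  (U=0, Y=1, W=2, Z=0, X=0) weight 1/270
  (U=0, Y=1, W=2, Z=0, X=1) weight 1/270
  (U=0, Y=1, W=2, Z=0, X=2) weight 1/540
  (U=0, Y=1, W=2, Z=1, X=0) weight 1/135
  (U=0, Y=1, W=2, Z=1, X=1) weight 1/135
  (U=0, Y=1, W=2, Z=1, X=2) weight 1/270
  (U=0, Y=1, W=2, Z=2, X=0) weight 1/180
  (U=0, Y=1, W=2, Z=2, X=1) weight 1/180
  (U=0, Y=2, W=1, Z=0, X=0) weight 2/735
  … 45 more
Group by Y:
  weight(Y=1) = 1/8
  weight(Y=2) = 1/14
Total weight = 1/8 + 1/14 = 11/56
P(Y=1 | obs) = 1/8 / 11/56 = 7/11
P(Y=2 | obs) = 1/14 / 11/56 = 4/11

P(Y = 1 | obs) = 7/11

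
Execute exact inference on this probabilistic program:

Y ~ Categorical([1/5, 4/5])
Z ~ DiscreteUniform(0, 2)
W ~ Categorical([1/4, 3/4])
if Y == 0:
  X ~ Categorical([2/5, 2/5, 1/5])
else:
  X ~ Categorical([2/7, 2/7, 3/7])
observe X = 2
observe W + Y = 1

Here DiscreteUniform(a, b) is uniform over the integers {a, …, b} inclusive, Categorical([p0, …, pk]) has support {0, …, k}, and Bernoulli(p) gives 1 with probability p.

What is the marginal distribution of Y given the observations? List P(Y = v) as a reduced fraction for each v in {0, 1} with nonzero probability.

P(Y=0) = 7/27, P(Y=1) = 20/27

Enumerate traces; 6 have nonzero weight after conditioning:
  (Y=0, Z=0, W=1, X=2) weight 1/100
  (Y=0, Z=1, W=1, X=2) weight 1/100
  (Y=0, Z=2, W=1, X=2) weight 1/100
  (Y=1, Z=0, W=0, X=2) weight 1/35
  (Y=1, Z=1, W=0, X=2) weight 1/35
  (Y=1, Z=2, W=0, X=2) weight 1/35
Group by Y:
  weight(Y=0) = 3/100
  weight(Y=1) = 3/35
Total weight = 3/100 + 3/35 = 81/700
P(Y=0 | obs) = 3/100 / 81/700 = 7/27
P(Y=1 | obs) = 3/35 / 81/700 = 20/27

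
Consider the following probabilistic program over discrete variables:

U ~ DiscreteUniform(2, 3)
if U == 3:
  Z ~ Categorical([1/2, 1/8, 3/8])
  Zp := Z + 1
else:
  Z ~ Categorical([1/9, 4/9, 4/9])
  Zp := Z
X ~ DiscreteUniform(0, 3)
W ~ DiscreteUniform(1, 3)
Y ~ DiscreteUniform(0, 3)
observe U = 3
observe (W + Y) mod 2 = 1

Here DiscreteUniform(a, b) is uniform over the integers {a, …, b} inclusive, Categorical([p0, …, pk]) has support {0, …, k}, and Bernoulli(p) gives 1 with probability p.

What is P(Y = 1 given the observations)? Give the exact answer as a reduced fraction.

P(Y = 1 | obs) = 1/6

Enumerate traces; 72 have nonzero weight after conditioning:
  (U=3, Z=0, X=0, W=1, Y=0) weight 1/192
  (U=3, Z=0, X=0, W=1, Y=2) weight 1/192
  (U=3, Z=0, X=0, W=2, Y=1) weight 1/192
  (U=3, Z=0, X=0, W=2, Y=3) weight 1/192
  (U=3, Z=0, X=0, W=3, Y=0) weight 1/192
  (U=3, Z=0, X=0, W=3, Y=2) weight 1/192
  (U=3, Z=0, X=1, W=1, Y=0) weight 1/192
  (U=3, Z=0, X=1, W=1, Y=2) weight 1/192
  … 64 more
Group by Y:
  weight(Y=0) = 1/12
  weight(Y=1) = 1/24
  weight(Y=2) = 1/12
  weight(Y=3) = 1/24
Total weight = 1/12 + 1/24 + 1/12 + 1/24 = 1/4
P(Y=0 | obs) = 1/12 / 1/4 = 1/3
P(Y=1 | obs) = 1/24 / 1/4 = 1/6
P(Y=2 | obs) = 1/12 / 1/4 = 1/3
P(Y=3 | obs) = 1/24 / 1/4 = 1/6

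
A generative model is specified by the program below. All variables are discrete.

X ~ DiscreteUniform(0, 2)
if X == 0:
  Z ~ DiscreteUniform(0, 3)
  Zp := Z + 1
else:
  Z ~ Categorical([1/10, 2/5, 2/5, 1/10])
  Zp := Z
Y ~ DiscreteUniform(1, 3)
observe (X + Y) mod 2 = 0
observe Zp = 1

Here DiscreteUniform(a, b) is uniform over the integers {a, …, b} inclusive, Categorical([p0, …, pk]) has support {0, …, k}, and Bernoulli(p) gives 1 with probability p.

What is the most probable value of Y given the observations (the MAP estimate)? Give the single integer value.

argmax_v P(Y = v | obs) = 2

Enumerate traces; 4 have nonzero weight after conditioning:
  (X=0, Z=0, Y=2) weight 1/36
  (X=1, Z=1, Y=1) weight 2/45
  (X=1, Z=1, Y=3) weight 2/45
  (X=2, Z=1, Y=2) weight 2/45
Group by Y:
  weight(Y=1) = 2/45
  weight(Y=2) = 13/180
  weight(Y=3) = 2/45
Total weight = 2/45 + 13/180 + 2/45 = 29/180
P(Y=1 | obs) = 2/45 / 29/180 = 8/29
P(Y=2 | obs) = 13/180 / 29/180 = 13/29
P(Y=3 | obs) = 2/45 / 29/180 = 8/29
argmax = 2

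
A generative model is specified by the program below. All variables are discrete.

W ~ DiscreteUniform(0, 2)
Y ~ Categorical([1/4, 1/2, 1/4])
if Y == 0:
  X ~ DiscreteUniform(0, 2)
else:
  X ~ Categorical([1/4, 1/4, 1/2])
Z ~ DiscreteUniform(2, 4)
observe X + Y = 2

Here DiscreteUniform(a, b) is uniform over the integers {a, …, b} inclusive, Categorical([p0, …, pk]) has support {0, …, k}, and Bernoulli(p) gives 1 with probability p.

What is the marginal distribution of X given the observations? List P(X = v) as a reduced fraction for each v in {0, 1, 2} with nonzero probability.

Enumerate traces; 27 have nonzero weight after conditioning:
  (W=0, Y=0, X=2, Z=2) weight 1/108
  (W=0, Y=0, X=2, Z=3) weight 1/108
  (W=0, Y=0, X=2, Z=4) weight 1/108
  (W=0, Y=1, X=1, Z=2) weight 1/72
  (W=0, Y=1, X=1, Z=3) weight 1/72
  (W=0, Y=1, X=1, Z=4) weight 1/72
  (W=0, Y=2, X=0, Z=2) weight 1/144
  (W=0, Y=2, X=0, Z=3) weight 1/144
  … 19 more
Group by X:
  weight(X=0) = 1/16
  weight(X=1) = 1/8
  weight(X=2) = 1/12
Total weight = 1/16 + 1/8 + 1/12 = 13/48
P(X=0 | obs) = 1/16 / 13/48 = 3/13
P(X=1 | obs) = 1/8 / 13/48 = 6/13
P(X=2 | obs) = 1/12 / 13/48 = 4/13

P(X=0) = 3/13, P(X=1) = 6/13, P(X=2) = 4/13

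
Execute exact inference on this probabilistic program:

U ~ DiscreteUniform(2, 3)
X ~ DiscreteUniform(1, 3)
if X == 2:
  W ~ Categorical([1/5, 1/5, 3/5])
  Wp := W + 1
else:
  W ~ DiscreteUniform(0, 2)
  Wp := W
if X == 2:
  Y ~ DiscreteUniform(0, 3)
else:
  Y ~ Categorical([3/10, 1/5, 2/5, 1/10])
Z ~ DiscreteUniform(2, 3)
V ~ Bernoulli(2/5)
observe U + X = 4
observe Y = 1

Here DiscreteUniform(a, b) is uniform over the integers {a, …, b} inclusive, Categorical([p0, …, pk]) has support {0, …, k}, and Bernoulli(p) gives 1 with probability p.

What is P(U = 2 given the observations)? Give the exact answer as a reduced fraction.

Enumerate traces; 24 have nonzero weight after conditioning:
  (U=2, X=2, W=0, Y=1, Z=2, V=0) weight 1/400
  (U=2, X=2, W=0, Y=1, Z=2, V=1) weight 1/600
  (U=2, X=2, W=0, Y=1, Z=3, V=0) weight 1/400
  (U=2, X=2, W=0, Y=1, Z=3, V=1) weight 1/600
  (U=2, X=2, W=1, Y=1, Z=2, V=0) weight 1/400
  (U=2, X=2, W=1, Y=1, Z=2, V=1) weight 1/600
  (U=2, X=2, W=1, Y=1, Z=3, V=0) weight 1/400
  (U=2, X=2, W=1, Y=1, Z=3, V=1) weight 1/600
  (U=3, X=1, W=0, Y=1, Z=2, V=0) weight 1/300
  … 15 more
Group by U:
  weight(U=2) = 1/24
  weight(U=3) = 1/30
Total weight = 1/24 + 1/30 = 3/40
P(U=2 | obs) = 1/24 / 3/40 = 5/9
P(U=3 | obs) = 1/30 / 3/40 = 4/9

P(U = 2 | obs) = 5/9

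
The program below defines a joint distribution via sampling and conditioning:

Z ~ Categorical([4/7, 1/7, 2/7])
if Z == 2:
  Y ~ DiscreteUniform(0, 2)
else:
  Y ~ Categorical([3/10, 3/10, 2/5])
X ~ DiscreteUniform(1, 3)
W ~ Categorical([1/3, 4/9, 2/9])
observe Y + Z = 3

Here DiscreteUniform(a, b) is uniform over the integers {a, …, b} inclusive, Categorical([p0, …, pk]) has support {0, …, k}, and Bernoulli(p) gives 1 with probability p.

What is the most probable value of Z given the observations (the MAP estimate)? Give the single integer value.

argmax_v P(Z = v | obs) = 2

Enumerate traces; 18 have nonzero weight after conditioning:
  (Z=1, Y=2, X=1, W=0) weight 2/315
  (Z=1, Y=2, X=1, W=1) weight 8/945
  (Z=1, Y=2, X=1, W=2) weight 4/945
  (Z=1, Y=2, X=2, W=0) weight 2/315
  (Z=1, Y=2, X=2, W=1) weight 8/945
  (Z=1, Y=2, X=2, W=2) weight 4/945
  (Z=1, Y=2, X=3, W=0) weight 2/315
  (Z=1, Y=2, X=3, W=1) weight 8/945
  (Z=2, Y=1, X=1, W=0) weight 2/189
  … 9 more
Group by Z:
  weight(Z=1) = 2/35
  weight(Z=2) = 2/21
Total weight = 2/35 + 2/21 = 16/105
P(Z=1 | obs) = 2/35 / 16/105 = 3/8
P(Z=2 | obs) = 2/21 / 16/105 = 5/8
argmax = 2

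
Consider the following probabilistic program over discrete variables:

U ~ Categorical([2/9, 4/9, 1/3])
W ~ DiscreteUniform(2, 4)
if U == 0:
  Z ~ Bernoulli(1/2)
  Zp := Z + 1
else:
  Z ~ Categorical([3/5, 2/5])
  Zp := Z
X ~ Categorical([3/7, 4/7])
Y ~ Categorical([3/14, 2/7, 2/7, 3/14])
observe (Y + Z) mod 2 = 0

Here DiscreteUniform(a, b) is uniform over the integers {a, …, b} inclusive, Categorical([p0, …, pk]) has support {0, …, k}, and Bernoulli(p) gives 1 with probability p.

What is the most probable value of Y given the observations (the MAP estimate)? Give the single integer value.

Enumerate traces; 72 have nonzero weight after conditioning:
  (U=0, W=2, Z=0, X=0, Y=0) weight 1/294
  (U=0, W=2, Z=0, X=0, Y=2) weight 2/441
  (U=0, W=2, Z=0, X=1, Y=0) weight 2/441
  (U=0, W=2, Z=0, X=1, Y=2) weight 8/1323
  (U=0, W=2, Z=1, X=0, Y=1) weight 2/441
  (U=0, W=2, Z=1, X=0, Y=3) weight 1/294
  (U=0, W=2, Z=1, X=1, Y=1) weight 8/1323
  (U=0, W=2, Z=1, X=1, Y=3) weight 2/441
  … 64 more
Group by Y:
  weight(Y=0) = 13/105
  weight(Y=1) = 38/315
  weight(Y=2) = 52/315
  weight(Y=3) = 19/210
Total weight = 13/105 + 38/315 + 52/315 + 19/210 = 1/2
P(Y=0 | obs) = 13/105 / 1/2 = 26/105
P(Y=1 | obs) = 38/315 / 1/2 = 76/315
P(Y=2 | obs) = 52/315 / 1/2 = 104/315
P(Y=3 | obs) = 19/210 / 1/2 = 19/105
argmax = 2

argmax_v P(Y = v | obs) = 2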